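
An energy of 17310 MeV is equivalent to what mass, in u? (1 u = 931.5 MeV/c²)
m = E/c² = 18.58 u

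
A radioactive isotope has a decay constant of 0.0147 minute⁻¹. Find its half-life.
t½ = ln(2)/λ = 47.15 minutes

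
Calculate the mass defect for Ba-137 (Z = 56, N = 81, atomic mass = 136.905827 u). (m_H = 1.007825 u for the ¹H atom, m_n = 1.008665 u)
Δm = Z·m_H + N·m_n − M = 1.234 u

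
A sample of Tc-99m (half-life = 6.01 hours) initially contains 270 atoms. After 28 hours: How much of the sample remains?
N = N₀(1/2)^(t/t½) = 10.69 atoms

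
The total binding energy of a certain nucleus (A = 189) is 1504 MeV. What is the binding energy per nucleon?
B.E./A = 1504/189 = 7.958 MeV/nucleon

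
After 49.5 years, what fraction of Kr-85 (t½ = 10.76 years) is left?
N/N₀ = (1/2)^(t/t½) = 0.04122 = 4.12%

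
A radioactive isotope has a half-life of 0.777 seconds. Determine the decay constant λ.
λ = ln(2)/t½ = 0.8921 second⁻¹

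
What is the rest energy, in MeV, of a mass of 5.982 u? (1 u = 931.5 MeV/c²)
E = mc² = 5572 MeV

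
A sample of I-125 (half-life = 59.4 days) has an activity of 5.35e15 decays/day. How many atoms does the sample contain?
N = A/λ = 4.585e17 atoms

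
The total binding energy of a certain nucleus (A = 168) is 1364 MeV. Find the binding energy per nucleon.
B.E./A = 1364/168 = 8.119 MeV/nucleon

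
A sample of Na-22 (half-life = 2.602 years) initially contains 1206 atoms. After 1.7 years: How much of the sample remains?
N = N₀(1/2)^(t/t½) = 766.8 atoms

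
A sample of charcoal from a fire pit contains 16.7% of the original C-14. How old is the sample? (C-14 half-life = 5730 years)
Age = t½ × log₂(1/ratio) = 14800 years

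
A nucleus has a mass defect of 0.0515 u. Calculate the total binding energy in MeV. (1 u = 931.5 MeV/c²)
B.E. = Δm × 931.5 = 47.97 MeV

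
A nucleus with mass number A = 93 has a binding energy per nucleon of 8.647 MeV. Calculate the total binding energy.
B.E. = 8.647 × 93 = 804.2 MeV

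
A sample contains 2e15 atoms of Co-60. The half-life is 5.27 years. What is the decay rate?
A = λN = 2.631e14 decays/year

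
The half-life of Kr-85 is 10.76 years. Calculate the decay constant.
λ = ln(2)/t½ = 0.06442 year⁻¹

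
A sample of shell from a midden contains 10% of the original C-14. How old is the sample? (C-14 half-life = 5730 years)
Age = t½ × log₂(1/ratio) = 19030 years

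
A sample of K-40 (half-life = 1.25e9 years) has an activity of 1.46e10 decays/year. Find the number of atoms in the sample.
N = A/λ = 2.633e19 atoms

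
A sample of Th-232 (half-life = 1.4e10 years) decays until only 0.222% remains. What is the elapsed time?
t = t½ × log₂(N₀/N) = 1.234e11 years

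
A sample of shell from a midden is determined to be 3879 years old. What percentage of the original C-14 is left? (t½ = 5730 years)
N/N₀ = (1/2)^(t/t½) = 0.6255 = 62.5%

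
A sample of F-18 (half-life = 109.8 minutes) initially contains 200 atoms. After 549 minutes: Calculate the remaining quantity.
N = N₀(1/2)^(t/t½) = 6.25 atoms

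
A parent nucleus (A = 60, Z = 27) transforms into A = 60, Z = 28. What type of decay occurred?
ΔA = 0, ΔZ = +1 ⇒ beta-minus decay (β⁻)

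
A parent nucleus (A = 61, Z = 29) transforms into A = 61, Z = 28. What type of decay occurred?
ΔA = 0, ΔZ = -1 ⇒ beta-plus decay (β⁺) or electron capture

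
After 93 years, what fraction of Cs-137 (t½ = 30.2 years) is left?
N/N₀ = (1/2)^(t/t½) = 0.1183 = 11.8%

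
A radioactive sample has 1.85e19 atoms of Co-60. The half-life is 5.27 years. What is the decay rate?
A = λN = 2.433e18 decays/year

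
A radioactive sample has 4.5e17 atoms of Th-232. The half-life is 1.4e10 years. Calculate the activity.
A = λN = 2.228e7 decays/year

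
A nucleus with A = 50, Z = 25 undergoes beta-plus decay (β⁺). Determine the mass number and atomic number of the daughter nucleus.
Daughter: A = 50, Z = 24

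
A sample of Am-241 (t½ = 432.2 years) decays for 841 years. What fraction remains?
N/N₀ = (1/2)^(t/t½) = 0.2596 = 26%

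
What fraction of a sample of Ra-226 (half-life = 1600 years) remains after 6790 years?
N/N₀ = (1/2)^(t/t½) = 0.05278 = 5.28%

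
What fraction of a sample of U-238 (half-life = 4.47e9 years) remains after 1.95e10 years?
N/N₀ = (1/2)^(t/t½) = 0.04862 = 4.86%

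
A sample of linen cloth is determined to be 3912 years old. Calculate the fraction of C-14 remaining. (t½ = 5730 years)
N/N₀ = (1/2)^(t/t½) = 0.623 = 62.3%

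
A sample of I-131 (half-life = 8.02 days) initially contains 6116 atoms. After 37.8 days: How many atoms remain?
N = N₀(1/2)^(t/t½) = 233.2 atoms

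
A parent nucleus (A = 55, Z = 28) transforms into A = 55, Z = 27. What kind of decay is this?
ΔA = 0, ΔZ = -1 ⇒ beta-plus decay (β⁺) or electron capture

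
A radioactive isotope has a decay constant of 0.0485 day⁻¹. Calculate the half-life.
t½ = ln(2)/λ = 14.29 days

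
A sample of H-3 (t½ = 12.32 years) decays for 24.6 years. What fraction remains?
N/N₀ = (1/2)^(t/t½) = 0.2506 = 25.1%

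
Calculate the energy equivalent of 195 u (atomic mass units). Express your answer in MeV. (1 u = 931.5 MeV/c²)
E = mc² = 1.816e5 MeV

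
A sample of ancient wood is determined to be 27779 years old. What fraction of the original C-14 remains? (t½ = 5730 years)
N/N₀ = (1/2)^(t/t½) = 0.03472 = 3.47%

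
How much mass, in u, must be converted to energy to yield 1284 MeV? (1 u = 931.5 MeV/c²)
m = E/c² = 1.378 u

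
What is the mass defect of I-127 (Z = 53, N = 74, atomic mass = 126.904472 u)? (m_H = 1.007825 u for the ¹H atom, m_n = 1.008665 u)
Δm = Z·m_H + N·m_n − M = 1.151 u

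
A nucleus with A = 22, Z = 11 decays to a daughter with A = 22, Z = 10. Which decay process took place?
ΔA = 0, ΔZ = -1 ⇒ beta-plus decay (β⁺) or electron capture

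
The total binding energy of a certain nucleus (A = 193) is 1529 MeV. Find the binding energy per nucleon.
B.E./A = 1529/193 = 7.922 MeV/nucleon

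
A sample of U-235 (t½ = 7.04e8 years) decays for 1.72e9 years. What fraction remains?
N/N₀ = (1/2)^(t/t½) = 0.1839 = 18.4%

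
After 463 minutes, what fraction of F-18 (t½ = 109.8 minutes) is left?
N/N₀ = (1/2)^(t/t½) = 0.05378 = 5.38%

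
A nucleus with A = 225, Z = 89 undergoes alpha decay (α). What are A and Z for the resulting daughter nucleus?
Daughter: A = 221, Z = 87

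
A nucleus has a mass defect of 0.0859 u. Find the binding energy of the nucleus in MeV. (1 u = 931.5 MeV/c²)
B.E. = Δm × 931.5 = 80.02 MeV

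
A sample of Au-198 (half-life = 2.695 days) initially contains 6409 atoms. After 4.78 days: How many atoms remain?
N = N₀(1/2)^(t/t½) = 1874 atoms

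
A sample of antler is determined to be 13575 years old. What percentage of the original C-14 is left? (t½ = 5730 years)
N/N₀ = (1/2)^(t/t½) = 0.1936 = 19.4%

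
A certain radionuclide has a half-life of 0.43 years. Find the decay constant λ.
λ = ln(2)/t½ = 1.612 year⁻¹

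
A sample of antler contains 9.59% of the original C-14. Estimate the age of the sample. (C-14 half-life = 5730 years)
Age = t½ × log₂(1/ratio) = 19380 years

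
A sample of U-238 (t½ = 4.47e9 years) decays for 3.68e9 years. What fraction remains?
N/N₀ = (1/2)^(t/t½) = 0.5652 = 56.5%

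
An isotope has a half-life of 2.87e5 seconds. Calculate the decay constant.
λ = ln(2)/t½ = 2.415e-6 second⁻¹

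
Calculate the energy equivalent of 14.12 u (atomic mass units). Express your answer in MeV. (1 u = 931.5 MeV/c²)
E = mc² = 13150 MeV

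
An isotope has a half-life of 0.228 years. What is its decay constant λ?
λ = ln(2)/t½ = 3.04 year⁻¹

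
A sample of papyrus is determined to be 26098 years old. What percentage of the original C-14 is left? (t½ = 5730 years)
N/N₀ = (1/2)^(t/t½) = 0.04255 = 4.26%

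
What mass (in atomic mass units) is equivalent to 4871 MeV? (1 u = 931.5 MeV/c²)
m = E/c² = 5.229 u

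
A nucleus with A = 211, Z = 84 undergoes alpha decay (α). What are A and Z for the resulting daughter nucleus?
Daughter: A = 207, Z = 82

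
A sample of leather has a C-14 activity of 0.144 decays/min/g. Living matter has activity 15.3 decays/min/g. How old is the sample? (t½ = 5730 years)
Age = t½ × log₂(A₀/A) = 38570 years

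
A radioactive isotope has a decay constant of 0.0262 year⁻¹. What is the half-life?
t½ = ln(2)/λ = 26.46 years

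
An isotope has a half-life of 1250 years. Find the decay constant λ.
λ = ln(2)/t½ = 5.545e-4 year⁻¹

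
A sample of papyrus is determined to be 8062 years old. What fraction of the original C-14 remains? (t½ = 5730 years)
N/N₀ = (1/2)^(t/t½) = 0.3771 = 37.7%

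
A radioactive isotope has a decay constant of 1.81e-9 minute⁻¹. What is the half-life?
t½ = ln(2)/λ = 3.83e8 minutes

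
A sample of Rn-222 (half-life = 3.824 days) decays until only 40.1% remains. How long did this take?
t = t½ × log₂(N₀/N) = 5.041 days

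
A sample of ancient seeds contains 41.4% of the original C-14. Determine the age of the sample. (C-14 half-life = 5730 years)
Age = t½ × log₂(1/ratio) = 7290 years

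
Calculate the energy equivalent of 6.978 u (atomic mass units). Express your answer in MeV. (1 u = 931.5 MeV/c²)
E = mc² = 6500 MeV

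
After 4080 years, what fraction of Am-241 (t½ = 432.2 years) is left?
N/N₀ = (1/2)^(t/t½) = 0.00144 = 0.144%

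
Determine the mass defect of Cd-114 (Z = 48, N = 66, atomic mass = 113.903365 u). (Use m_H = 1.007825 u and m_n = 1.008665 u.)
Δm = Z·m_H + N·m_n − M = 1.044 u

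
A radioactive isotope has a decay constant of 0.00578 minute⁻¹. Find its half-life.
t½ = ln(2)/λ = 119.9 minutes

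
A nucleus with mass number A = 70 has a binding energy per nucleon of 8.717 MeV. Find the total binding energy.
B.E. = 8.717 × 70 = 610.2 MeV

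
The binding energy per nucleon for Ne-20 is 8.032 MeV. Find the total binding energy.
B.E. = 8.032 × 20 = 160.6 MeV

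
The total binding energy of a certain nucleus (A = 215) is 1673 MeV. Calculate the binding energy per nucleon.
B.E./A = 1673/215 = 7.781 MeV/nucleon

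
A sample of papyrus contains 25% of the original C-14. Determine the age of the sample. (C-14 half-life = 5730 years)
Age = t½ × log₂(1/ratio) = 11460 years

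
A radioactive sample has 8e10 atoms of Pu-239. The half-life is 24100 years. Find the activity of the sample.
A = λN = 2.301e6 decays/year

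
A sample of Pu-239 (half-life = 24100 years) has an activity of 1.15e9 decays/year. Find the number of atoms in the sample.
N = A/λ = 3.998e13 atoms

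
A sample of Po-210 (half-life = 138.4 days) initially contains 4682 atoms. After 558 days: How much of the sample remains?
N = N₀(1/2)^(t/t½) = 286.2 atoms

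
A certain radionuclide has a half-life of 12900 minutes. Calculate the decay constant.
λ = ln(2)/t½ = 5.373e-5 minute⁻¹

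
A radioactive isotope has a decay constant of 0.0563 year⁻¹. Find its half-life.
t½ = ln(2)/λ = 12.31 years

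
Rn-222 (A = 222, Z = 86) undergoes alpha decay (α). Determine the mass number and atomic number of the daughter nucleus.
Daughter: A = 218, Z = 84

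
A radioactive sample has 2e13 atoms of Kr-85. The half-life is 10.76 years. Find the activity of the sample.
A = λN = 1.288e12 decays/year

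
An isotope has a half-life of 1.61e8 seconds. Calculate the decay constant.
λ = ln(2)/t½ = 4.305e-9 second⁻¹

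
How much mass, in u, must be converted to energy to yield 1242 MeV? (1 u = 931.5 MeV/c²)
m = E/c² = 1.333 u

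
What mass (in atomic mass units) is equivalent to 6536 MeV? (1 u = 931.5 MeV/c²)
m = E/c² = 7.017 u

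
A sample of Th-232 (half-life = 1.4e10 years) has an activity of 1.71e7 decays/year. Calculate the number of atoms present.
N = A/λ = 3.454e17 atoms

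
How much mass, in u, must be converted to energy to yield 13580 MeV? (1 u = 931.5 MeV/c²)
m = E/c² = 14.58 u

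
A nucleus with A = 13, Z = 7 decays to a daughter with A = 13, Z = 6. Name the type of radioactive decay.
ΔA = 0, ΔZ = -1 ⇒ beta-plus decay (β⁺) or electron capture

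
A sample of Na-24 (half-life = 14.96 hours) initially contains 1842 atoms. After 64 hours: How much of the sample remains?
N = N₀(1/2)^(t/t½) = 94.94 atoms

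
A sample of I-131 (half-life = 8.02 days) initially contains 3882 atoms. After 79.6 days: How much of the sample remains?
N = N₀(1/2)^(t/t½) = 3.993 atoms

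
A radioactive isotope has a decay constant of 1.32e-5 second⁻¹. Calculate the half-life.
t½ = ln(2)/λ = 52510 seconds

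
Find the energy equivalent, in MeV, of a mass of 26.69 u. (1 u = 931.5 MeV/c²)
E = mc² = 24860 MeV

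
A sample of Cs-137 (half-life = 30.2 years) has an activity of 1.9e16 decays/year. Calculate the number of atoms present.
N = A/λ = 8.278e17 atoms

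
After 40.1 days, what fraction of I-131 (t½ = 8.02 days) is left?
N/N₀ = (1/2)^(t/t½) = 0.03125 = 3.12%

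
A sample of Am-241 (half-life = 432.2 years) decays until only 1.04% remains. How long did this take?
t = t½ × log₂(N₀/N) = 2847 years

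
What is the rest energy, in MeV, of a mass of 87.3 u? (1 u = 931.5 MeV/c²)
E = mc² = 81320 MeV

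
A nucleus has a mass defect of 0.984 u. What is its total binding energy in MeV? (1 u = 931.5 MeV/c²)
B.E. = Δm × 931.5 = 916.6 MeV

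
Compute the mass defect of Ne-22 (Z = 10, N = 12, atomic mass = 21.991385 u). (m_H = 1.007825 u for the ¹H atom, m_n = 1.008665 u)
Δm = Z·m_H + N·m_n − M = 0.1908 u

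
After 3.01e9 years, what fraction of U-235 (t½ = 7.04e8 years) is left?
N/N₀ = (1/2)^(t/t½) = 0.05163 = 5.16%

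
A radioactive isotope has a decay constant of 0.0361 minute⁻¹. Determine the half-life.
t½ = ln(2)/λ = 19.2 minutes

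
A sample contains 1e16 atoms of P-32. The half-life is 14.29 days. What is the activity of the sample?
A = λN = 4.851e14 decays/day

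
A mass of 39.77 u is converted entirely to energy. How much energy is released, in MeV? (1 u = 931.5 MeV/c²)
E = mc² = 37050 MeV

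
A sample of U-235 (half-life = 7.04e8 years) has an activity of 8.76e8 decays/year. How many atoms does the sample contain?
N = A/λ = 8.897e17 atoms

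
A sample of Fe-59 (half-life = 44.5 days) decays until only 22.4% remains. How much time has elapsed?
t = t½ × log₂(N₀/N) = 96.05 days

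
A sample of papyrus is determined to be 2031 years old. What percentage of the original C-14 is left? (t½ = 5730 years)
N/N₀ = (1/2)^(t/t½) = 0.7822 = 78.2%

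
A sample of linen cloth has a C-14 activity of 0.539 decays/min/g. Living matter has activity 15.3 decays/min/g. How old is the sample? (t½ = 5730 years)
Age = t½ × log₂(A₀/A) = 27660 years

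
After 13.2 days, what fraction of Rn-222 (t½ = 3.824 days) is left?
N/N₀ = (1/2)^(t/t½) = 0.09139 = 9.14%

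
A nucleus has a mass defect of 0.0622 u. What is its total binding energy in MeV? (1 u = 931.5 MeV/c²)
B.E. = Δm × 931.5 = 57.94 MeV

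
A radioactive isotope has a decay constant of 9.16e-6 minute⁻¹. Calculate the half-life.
t½ = ln(2)/λ = 75670 minutes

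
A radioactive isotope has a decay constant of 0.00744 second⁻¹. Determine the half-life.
t½ = ln(2)/λ = 93.16 seconds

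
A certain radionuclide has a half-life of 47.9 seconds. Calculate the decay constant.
λ = ln(2)/t½ = 0.01447 second⁻¹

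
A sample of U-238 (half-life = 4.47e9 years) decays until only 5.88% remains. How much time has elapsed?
t = t½ × log₂(N₀/N) = 1.827e10 years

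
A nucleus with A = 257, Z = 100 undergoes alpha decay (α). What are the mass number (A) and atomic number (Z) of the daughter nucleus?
Daughter: A = 253, Z = 98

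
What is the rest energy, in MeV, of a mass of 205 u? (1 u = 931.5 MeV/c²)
E = mc² = 1.91e5 MeV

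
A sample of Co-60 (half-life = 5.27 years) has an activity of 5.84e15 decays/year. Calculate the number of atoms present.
N = A/λ = 4.44e16 atoms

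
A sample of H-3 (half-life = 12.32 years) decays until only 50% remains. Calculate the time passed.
t = t½ × log₂(N₀/N) = 12.32 years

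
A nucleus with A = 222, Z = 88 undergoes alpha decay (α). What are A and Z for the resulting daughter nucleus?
Daughter: A = 218, Z = 86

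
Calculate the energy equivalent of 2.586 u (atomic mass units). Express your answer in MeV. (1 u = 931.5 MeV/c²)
E = mc² = 2409 MeV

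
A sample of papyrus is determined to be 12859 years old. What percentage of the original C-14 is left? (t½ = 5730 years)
N/N₀ = (1/2)^(t/t½) = 0.2111 = 21.1%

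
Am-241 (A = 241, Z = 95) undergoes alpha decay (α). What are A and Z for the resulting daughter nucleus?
Daughter: A = 237, Z = 93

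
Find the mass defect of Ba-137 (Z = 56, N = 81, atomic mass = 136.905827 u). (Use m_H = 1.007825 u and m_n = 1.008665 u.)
Δm = Z·m_H + N·m_n − M = 1.234 u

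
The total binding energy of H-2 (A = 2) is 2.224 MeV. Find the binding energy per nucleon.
B.E./A = 2.224/2 = 1.112 MeV/nucleon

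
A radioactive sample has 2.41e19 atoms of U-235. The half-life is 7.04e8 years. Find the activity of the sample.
A = λN = 2.373e10 decays/year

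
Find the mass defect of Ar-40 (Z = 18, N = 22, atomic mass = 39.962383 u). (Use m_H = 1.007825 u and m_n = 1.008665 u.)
Δm = Z·m_H + N·m_n − M = 0.3691 u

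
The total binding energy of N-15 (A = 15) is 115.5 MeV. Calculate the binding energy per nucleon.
B.E./A = 115.5/15 = 7.7 MeV/nucleon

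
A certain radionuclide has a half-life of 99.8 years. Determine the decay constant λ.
λ = ln(2)/t½ = 0.006945 year⁻¹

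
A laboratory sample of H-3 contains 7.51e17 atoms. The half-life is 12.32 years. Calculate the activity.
A = λN = 4.225e16 decays/year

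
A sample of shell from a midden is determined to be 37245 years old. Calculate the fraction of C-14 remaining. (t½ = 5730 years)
N/N₀ = (1/2)^(t/t½) = 0.01105 = 1.1%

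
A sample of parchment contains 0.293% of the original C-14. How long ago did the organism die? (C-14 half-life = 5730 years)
Age = t½ × log₂(1/ratio) = 48220 years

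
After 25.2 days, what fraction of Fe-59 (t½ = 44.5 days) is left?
N/N₀ = (1/2)^(t/t½) = 0.6754 = 67.5%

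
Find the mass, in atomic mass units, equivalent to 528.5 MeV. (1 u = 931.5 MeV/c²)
m = E/c² = 0.5674 u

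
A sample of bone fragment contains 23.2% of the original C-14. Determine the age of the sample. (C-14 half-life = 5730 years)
Age = t½ × log₂(1/ratio) = 12080 years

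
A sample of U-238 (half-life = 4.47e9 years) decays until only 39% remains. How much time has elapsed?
t = t½ × log₂(N₀/N) = 6.072e9 years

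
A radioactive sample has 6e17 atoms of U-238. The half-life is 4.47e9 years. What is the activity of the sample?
A = λN = 9.304e7 decays/year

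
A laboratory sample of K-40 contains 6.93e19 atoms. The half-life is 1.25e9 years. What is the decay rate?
A = λN = 3.843e10 decays/year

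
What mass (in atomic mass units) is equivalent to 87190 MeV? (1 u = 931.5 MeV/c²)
m = E/c² = 93.6 u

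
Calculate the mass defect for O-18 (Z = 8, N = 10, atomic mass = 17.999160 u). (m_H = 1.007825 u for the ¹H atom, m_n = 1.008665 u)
Δm = Z·m_H + N·m_n − M = 0.1501 u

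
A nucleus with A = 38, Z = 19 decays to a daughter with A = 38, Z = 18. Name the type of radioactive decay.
ΔA = 0, ΔZ = -1 ⇒ beta-plus decay (β⁺) or electron capture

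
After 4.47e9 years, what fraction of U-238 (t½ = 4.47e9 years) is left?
N/N₀ = (1/2)^(t/t½) = 0.5 = 50%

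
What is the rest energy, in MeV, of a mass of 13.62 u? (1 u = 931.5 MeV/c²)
E = mc² = 12690 MeV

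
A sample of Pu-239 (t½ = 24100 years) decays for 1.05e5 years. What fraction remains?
N/N₀ = (1/2)^(t/t½) = 0.0488 = 4.88%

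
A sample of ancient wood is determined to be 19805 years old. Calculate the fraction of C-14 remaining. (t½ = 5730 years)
N/N₀ = (1/2)^(t/t½) = 0.0911 = 9.11%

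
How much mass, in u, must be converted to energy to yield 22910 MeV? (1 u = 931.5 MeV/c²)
m = E/c² = 24.59 u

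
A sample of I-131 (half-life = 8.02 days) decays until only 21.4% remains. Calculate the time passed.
t = t½ × log₂(N₀/N) = 17.84 days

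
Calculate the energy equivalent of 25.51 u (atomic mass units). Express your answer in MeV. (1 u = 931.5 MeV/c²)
E = mc² = 23760 MeV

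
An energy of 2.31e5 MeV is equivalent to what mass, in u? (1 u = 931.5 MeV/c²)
m = E/c² = 248 u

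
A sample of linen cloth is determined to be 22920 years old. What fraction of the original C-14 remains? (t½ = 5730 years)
N/N₀ = (1/2)^(t/t½) = 0.0625 = 6.25%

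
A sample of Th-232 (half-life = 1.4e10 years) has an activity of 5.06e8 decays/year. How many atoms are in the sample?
N = A/λ = 1.022e19 atoms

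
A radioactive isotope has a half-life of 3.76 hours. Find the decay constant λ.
λ = ln(2)/t½ = 0.1843 hour⁻¹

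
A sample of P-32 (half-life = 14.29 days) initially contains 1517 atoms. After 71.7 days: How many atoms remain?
N = N₀(1/2)^(t/t½) = 46.83 atoms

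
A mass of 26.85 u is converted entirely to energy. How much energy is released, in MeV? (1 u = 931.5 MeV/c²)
E = mc² = 25010 MeV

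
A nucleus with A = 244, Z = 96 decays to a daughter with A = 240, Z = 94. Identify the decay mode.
ΔA = -4, ΔZ = -2 ⇒ alpha decay (α)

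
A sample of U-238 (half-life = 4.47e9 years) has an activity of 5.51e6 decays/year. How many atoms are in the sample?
N = A/λ = 3.553e16 atoms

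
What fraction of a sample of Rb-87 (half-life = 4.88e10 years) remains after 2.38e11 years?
N/N₀ = (1/2)^(t/t½) = 0.03403 = 3.4%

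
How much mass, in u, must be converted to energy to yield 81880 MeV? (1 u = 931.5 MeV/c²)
m = E/c² = 87.9 u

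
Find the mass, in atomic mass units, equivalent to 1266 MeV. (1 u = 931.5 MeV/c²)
m = E/c² = 1.359 u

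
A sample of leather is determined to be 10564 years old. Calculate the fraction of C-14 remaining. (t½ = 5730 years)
N/N₀ = (1/2)^(t/t½) = 0.2786 = 27.9%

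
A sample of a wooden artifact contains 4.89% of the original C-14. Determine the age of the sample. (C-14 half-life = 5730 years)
Age = t½ × log₂(1/ratio) = 24950 years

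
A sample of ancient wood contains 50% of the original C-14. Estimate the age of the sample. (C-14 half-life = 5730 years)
Age = t½ × log₂(1/ratio) = 5730 years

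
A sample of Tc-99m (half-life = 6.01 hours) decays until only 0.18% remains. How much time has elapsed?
t = t½ × log₂(N₀/N) = 54.8 hours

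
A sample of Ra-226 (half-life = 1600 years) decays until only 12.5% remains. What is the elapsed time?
t = t½ × log₂(N₀/N) = 4800 years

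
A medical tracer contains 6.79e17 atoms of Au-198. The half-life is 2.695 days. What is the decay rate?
A = λN = 1.746e17 decays/day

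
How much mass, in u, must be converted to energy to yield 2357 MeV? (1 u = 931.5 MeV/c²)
m = E/c² = 2.53 u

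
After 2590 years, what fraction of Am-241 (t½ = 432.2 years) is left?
N/N₀ = (1/2)^(t/t½) = 0.01571 = 1.57%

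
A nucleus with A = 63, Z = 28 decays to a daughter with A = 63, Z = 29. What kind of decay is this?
ΔA = 0, ΔZ = +1 ⇒ beta-minus decay (β⁻)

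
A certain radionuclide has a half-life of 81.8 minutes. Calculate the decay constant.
λ = ln(2)/t½ = 0.008474 minute⁻¹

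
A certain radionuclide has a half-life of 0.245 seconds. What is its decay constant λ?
λ = ln(2)/t½ = 2.829 second⁻¹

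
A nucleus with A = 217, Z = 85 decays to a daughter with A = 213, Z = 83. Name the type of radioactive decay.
ΔA = -4, ΔZ = -2 ⇒ alpha decay (α)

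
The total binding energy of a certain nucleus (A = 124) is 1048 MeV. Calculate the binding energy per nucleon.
B.E./A = 1048/124 = 8.452 MeV/nucleon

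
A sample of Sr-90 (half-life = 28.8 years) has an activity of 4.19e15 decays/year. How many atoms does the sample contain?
N = A/λ = 1.741e17 atoms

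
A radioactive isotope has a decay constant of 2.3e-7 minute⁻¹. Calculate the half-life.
t½ = ln(2)/λ = 3.014e6 minutes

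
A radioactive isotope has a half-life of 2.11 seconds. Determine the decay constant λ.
λ = ln(2)/t½ = 0.3285 second⁻¹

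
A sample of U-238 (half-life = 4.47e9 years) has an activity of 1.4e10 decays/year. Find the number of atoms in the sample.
N = A/λ = 9.028e19 atoms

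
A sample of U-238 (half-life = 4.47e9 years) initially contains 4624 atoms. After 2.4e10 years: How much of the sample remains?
N = N₀(1/2)^(t/t½) = 111.9 atoms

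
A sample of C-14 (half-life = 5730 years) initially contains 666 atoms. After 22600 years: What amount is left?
N = N₀(1/2)^(t/t½) = 43.27 atoms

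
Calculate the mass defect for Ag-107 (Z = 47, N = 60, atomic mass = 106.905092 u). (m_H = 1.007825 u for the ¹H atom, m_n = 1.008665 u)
Δm = Z·m_H + N·m_n − M = 0.9826 u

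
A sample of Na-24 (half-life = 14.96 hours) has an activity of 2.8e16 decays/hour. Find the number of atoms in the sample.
N = A/λ = 6.043e17 atoms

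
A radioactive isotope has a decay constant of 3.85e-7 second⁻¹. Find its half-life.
t½ = ln(2)/λ = 1.8e6 seconds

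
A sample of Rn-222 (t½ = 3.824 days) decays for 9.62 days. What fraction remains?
N/N₀ = (1/2)^(t/t½) = 0.1749 = 17.5%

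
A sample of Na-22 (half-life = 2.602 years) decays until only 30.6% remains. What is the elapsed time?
t = t½ × log₂(N₀/N) = 4.445 years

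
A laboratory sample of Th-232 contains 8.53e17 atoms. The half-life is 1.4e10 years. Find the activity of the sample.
A = λN = 4.223e7 decays/year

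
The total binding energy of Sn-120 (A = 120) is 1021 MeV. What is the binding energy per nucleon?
B.E./A = 1021/120 = 8.508 MeV/nucleon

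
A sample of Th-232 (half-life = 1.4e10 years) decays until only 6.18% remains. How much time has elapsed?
t = t½ × log₂(N₀/N) = 5.623e10 years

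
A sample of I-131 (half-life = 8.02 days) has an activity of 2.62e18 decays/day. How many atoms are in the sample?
N = A/λ = 3.031e19 atoms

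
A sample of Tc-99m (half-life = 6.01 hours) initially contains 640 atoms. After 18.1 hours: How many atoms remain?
N = N₀(1/2)^(t/t½) = 79.36 atoms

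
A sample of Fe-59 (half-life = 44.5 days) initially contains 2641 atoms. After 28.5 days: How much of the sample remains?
N = N₀(1/2)^(t/t½) = 1694 atoms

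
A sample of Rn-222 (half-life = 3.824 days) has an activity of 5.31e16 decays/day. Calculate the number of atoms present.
N = A/λ = 2.929e17 atoms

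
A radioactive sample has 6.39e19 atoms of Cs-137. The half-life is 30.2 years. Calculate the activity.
A = λN = 1.467e18 decays/year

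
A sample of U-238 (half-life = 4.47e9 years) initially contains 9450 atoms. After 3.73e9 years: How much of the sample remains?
N = N₀(1/2)^(t/t½) = 5300 atoms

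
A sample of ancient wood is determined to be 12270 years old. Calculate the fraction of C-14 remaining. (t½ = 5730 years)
N/N₀ = (1/2)^(t/t½) = 0.2267 = 22.7%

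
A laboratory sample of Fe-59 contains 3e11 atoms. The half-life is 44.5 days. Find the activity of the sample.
A = λN = 4.673e9 decays/day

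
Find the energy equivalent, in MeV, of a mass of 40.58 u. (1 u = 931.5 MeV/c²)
E = mc² = 37800 MeV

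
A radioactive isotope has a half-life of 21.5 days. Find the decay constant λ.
λ = ln(2)/t½ = 0.03224 day⁻¹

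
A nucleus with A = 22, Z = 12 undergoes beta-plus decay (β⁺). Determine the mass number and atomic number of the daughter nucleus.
Daughter: A = 22, Z = 11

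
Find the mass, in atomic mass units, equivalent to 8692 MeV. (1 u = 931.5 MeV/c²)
m = E/c² = 9.331 u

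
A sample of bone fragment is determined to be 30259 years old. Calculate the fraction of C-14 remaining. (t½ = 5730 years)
N/N₀ = (1/2)^(t/t½) = 0.02572 = 2.57%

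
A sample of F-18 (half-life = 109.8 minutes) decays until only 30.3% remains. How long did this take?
t = t½ × log₂(N₀/N) = 189.1 minutes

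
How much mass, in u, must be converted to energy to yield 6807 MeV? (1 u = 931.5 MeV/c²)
m = E/c² = 7.308 u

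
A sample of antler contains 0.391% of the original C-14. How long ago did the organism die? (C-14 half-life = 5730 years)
Age = t½ × log₂(1/ratio) = 45830 years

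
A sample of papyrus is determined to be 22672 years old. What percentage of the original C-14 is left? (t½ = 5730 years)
N/N₀ = (1/2)^(t/t½) = 0.0644 = 6.44%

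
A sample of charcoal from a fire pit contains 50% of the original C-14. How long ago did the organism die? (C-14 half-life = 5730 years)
Age = t½ × log₂(1/ratio) = 5730 years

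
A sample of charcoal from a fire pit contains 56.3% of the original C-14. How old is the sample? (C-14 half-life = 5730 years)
Age = t½ × log₂(1/ratio) = 4749 years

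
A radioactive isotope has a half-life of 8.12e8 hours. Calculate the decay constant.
λ = ln(2)/t½ = 8.536e-10 hour⁻¹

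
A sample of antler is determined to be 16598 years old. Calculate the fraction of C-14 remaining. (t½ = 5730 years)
N/N₀ = (1/2)^(t/t½) = 0.1343 = 13.4%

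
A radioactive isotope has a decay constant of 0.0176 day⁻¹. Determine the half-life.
t½ = ln(2)/λ = 39.38 days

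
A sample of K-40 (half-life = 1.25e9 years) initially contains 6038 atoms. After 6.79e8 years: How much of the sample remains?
N = N₀(1/2)^(t/t½) = 4144 atoms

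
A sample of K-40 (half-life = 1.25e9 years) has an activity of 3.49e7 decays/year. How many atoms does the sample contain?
N = A/λ = 6.294e16 atoms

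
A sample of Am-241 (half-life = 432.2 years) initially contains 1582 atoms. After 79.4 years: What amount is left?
N = N₀(1/2)^(t/t½) = 1393 atoms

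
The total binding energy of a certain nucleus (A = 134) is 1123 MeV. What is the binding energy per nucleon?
B.E./A = 1123/134 = 8.381 MeV/nucleon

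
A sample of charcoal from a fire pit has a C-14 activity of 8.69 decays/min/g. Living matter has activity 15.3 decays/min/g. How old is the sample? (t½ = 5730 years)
Age = t½ × log₂(A₀/A) = 4676 years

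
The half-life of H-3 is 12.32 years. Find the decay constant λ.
λ = ln(2)/t½ = 0.05626 year⁻¹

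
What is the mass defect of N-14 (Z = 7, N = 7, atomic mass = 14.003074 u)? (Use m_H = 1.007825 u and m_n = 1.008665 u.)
Δm = Z·m_H + N·m_n − M = 0.1124 u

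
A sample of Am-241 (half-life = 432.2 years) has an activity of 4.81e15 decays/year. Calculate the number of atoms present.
N = A/λ = 2.999e18 atoms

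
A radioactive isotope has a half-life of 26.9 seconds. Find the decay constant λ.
λ = ln(2)/t½ = 0.02577 second⁻¹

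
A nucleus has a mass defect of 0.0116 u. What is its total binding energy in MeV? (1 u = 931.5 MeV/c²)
B.E. = Δm × 931.5 = 10.81 MeV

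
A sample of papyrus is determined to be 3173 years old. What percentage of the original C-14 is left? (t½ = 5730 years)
N/N₀ = (1/2)^(t/t½) = 0.6812 = 68.1%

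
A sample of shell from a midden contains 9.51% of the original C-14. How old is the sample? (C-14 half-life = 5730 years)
Age = t½ × log₂(1/ratio) = 19450 years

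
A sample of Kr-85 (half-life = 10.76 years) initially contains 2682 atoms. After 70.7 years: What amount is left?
N = N₀(1/2)^(t/t½) = 28.22 atoms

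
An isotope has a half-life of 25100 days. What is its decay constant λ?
λ = ln(2)/t½ = 2.762e-5 day⁻¹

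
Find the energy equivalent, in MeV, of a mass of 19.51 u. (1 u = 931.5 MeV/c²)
E = mc² = 18170 MeV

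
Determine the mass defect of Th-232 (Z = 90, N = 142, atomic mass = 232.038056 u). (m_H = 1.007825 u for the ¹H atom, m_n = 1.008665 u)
Δm = Z·m_H + N·m_n − M = 1.897 u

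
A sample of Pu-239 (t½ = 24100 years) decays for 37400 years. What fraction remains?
N/N₀ = (1/2)^(t/t½) = 0.3411 = 34.1%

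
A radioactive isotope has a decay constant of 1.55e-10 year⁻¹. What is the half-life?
t½ = ln(2)/λ = 4.472e9 years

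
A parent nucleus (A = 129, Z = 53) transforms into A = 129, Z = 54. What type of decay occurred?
ΔA = 0, ΔZ = +1 ⇒ beta-minus decay (β⁻)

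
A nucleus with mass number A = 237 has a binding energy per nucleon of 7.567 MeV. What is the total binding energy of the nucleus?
B.E. = 7.567 × 237 = 1793 MeV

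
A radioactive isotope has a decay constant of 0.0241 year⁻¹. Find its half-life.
t½ = ln(2)/λ = 28.76 years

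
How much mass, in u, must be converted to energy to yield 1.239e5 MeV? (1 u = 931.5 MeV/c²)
m = E/c² = 133 u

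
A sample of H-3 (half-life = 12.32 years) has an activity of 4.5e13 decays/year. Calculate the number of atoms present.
N = A/λ = 7.998e14 atoms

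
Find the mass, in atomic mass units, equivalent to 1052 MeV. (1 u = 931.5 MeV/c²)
m = E/c² = 1.129 u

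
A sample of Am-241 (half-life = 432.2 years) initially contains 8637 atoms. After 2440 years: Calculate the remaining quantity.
N = N₀(1/2)^(t/t½) = 172.5 atoms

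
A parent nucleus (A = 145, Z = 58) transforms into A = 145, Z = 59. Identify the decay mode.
ΔA = 0, ΔZ = +1 ⇒ beta-minus decay (β⁻)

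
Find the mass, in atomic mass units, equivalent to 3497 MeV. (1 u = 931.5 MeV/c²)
m = E/c² = 3.754 u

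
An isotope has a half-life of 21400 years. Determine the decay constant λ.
λ = ln(2)/t½ = 3.239e-5 year⁻¹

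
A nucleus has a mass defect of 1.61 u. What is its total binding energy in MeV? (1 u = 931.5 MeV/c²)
B.E. = Δm × 931.5 = 1500 MeV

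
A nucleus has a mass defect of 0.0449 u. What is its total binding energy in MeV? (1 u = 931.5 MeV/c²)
B.E. = Δm × 931.5 = 41.82 MeV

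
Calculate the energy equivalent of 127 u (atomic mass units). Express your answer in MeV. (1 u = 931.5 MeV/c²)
E = mc² = 1.183e5 MeV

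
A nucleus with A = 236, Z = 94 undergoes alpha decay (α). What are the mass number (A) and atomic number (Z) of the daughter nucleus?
Daughter: A = 232, Z = 92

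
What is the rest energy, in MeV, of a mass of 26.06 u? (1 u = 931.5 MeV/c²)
E = mc² = 24270 MeV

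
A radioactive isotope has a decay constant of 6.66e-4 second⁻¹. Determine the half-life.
t½ = ln(2)/λ = 1041 seconds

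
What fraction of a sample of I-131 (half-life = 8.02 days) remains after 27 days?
N/N₀ = (1/2)^(t/t½) = 0.09695 = 9.7%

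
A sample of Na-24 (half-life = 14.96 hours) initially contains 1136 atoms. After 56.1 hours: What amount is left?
N = N₀(1/2)^(t/t½) = 84.43 atoms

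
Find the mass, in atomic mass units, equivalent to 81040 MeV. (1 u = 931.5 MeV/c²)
m = E/c² = 87 u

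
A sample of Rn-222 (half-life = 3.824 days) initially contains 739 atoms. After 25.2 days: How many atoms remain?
N = N₀(1/2)^(t/t½) = 7.671 atoms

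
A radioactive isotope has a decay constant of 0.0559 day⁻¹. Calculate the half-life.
t½ = ln(2)/λ = 12.4 days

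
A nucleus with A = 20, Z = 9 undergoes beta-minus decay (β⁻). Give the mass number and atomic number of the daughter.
Daughter: A = 20, Z = 10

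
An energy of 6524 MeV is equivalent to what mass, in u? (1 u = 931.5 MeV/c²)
m = E/c² = 7.004 u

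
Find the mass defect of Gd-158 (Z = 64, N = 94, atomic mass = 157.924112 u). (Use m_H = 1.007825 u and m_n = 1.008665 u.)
Δm = Z·m_H + N·m_n − M = 1.391 u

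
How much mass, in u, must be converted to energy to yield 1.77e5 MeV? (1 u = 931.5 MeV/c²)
m = E/c² = 190 u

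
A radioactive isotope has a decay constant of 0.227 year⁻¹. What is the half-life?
t½ = ln(2)/λ = 3.054 years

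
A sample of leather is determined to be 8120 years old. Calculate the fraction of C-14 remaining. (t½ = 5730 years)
N/N₀ = (1/2)^(t/t½) = 0.3745 = 37.4%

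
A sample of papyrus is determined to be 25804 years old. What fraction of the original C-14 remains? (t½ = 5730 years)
N/N₀ = (1/2)^(t/t½) = 0.04409 = 4.41%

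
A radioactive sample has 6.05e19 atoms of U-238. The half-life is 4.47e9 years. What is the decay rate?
A = λN = 9.382e9 decays/year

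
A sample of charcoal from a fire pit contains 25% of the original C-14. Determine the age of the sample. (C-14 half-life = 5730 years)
Age = t½ × log₂(1/ratio) = 11460 years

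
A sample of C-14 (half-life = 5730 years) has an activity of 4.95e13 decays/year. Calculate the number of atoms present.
N = A/λ = 4.092e17 atoms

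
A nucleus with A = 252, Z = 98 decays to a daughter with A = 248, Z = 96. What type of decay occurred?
ΔA = -4, ΔZ = -2 ⇒ alpha decay (α)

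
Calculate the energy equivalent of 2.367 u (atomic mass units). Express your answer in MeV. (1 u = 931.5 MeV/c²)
E = mc² = 2205 MeV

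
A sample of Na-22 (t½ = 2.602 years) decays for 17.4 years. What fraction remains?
N/N₀ = (1/2)^(t/t½) = 0.009704 = 0.97%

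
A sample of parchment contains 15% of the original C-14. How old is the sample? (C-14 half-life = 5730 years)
Age = t½ × log₂(1/ratio) = 15680 years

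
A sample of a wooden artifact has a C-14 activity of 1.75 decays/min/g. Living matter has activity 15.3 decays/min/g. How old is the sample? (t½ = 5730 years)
Age = t½ × log₂(A₀/A) = 17920 years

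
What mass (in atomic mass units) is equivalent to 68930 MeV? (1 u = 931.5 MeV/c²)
m = E/c² = 74 u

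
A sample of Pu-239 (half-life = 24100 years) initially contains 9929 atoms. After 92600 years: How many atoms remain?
N = N₀(1/2)^(t/t½) = 692.2 atoms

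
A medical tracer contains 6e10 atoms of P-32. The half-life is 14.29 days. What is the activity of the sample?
A = λN = 2.91e9 decays/day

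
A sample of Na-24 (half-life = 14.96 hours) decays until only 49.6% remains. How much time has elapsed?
t = t½ × log₂(N₀/N) = 15.13 hours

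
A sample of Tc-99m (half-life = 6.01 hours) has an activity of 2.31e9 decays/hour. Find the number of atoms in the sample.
N = A/λ = 2.003e10 atoms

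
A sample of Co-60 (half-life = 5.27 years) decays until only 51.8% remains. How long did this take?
t = t½ × log₂(N₀/N) = 5.001 years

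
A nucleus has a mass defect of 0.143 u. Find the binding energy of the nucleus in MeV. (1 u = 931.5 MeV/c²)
B.E. = Δm × 931.5 = 133.2 MeV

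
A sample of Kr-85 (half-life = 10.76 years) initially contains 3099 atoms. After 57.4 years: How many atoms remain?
N = N₀(1/2)^(t/t½) = 76.8 atoms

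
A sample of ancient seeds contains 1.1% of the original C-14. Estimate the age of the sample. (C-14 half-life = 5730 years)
Age = t½ × log₂(1/ratio) = 37280 years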